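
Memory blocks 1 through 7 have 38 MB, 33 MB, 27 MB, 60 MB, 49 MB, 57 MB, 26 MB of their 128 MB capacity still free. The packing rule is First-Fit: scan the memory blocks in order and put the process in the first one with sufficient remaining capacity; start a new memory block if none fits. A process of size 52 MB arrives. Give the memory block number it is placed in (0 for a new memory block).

4

Memory blocks with room: memory block 4 (60 MB), memory block 6 (57 MB).
The first with room is memory block 4.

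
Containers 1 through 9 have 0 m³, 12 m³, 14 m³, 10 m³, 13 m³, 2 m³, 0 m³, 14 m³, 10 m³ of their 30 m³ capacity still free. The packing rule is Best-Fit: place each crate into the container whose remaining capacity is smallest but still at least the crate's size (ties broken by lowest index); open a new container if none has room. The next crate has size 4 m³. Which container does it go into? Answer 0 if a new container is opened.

Containers with room: container 2 (12 m³), container 3 (14 m³), container 4 (10 m³), container 5 (13 m³), container 8 (14 m³), container 9 (10 m³).
Tightest fit is container 4 with 10 m³ free.

4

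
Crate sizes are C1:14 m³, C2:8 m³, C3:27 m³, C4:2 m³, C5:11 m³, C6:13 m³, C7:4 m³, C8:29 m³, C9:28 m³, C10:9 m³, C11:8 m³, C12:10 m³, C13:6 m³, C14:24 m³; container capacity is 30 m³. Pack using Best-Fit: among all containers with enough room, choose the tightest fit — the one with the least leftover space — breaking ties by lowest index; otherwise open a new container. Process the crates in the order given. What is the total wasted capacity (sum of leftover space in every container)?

17

C1 (14 m³) → container 1 (remaining 16 m³)
C2 (8 m³) → container 1 (remaining 8 m³)
C3 (27 m³) → container 2 (remaining 3 m³)
C4 (2 m³) → container 2 (remaining 1 m³)
C5 (11 m³) → container 3 (remaining 19 m³)
C6 (13 m³) → container 3 (remaining 6 m³)
C7 (4 m³) → container 3 (remaining 2 m³)
C8 (29 m³) → container 4 (remaining 1 m³)
C9 (28 m³) → container 5 (remaining 2 m³)
C10 (9 m³) → container 6 (remaining 21 m³)
C11 (8 m³) → container 1 (remaining 0 m³)
C12 (10 m³) → container 6 (remaining 11 m³)
C13 (6 m³) → container 6 (remaining 5 m³)
C14 (24 m³) → container 7 (remaining 6 m³)
7 containers × 30 m³ = 210 m³; used 193 m³; unused 17 m³.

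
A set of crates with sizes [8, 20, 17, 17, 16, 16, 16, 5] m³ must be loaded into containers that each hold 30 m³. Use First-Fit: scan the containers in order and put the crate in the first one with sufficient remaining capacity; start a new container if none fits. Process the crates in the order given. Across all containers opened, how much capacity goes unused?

65

container 1: place 8 m³, 22 m³ left
container 1: place 20 m³, 2 m³ left
container 2: place 17 m³, 13 m³ left
container 3: place 17 m³, 13 m³ left
container 4: place 16 m³, 14 m³ left
container 5: place 16 m³, 14 m³ left
container 6: place 16 m³, 14 m³ left
container 2: place 5 m³, 8 m³ left
6 containers × 30 m³ = 180 m³; used 115 m³; unused 65 m³.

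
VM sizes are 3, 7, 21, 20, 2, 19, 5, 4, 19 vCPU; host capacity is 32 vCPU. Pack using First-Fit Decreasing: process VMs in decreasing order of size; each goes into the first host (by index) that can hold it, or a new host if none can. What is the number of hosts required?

4

Sorted descending: 21, 20, 19, 19, 7, 5, 4, 3, 2.
host 1: place 21 vCPU, 11 vCPU left
host 2: place 20 vCPU, 12 vCPU left
host 3: place 19 vCPU, 13 vCPU left
host 4: place 19 vCPU, 13 vCPU left
host 1: place 7 vCPU, 4 vCPU left
host 2: place 5 vCPU, 7 vCPU left
host 1: place 4 vCPU, 0 vCPU left
host 2: place 3 vCPU, 4 vCPU left
host 2: place 2 vCPU, 2 vCPU left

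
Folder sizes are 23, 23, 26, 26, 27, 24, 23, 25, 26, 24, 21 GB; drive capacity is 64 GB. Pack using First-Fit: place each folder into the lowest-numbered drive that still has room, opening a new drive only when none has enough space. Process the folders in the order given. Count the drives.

Put 23 GB in drive 1; 41 GB remain.
Put 23 GB in drive 1; 18 GB remain.
Put 26 GB in drive 2; 38 GB remain.
Put 26 GB in drive 2; 12 GB remain.
Put 27 GB in drive 3; 37 GB remain.
Put 24 GB in drive 3; 13 GB remain.
Put 23 GB in drive 4; 41 GB remain.
Put 25 GB in drive 4; 16 GB remain.
Put 26 GB in drive 5; 38 GB remain.
Put 24 GB in drive 5; 14 GB remain.
Put 21 GB in drive 6; 43 GB remain.
Final drives: [23,23] [26,26] [27,24] [23,25] [26,24] [21].

6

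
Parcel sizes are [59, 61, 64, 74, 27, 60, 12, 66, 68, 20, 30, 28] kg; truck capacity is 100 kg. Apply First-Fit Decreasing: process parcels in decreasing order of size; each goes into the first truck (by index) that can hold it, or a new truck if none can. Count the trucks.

7

Sorted descending: 74, 68, 66, 64, 61, 60, 59, 30, 28, 27, 20, 12.
74 kg → truck 1 (remaining 26 kg)
68 kg → truck 2 (remaining 32 kg)
66 kg → truck 3 (remaining 34 kg)
64 kg → truck 4 (remaining 36 kg)
61 kg → truck 5 (remaining 39 kg)
60 kg → truck 6 (remaining 40 kg)
59 kg → truck 7 (remaining 41 kg)
30 kg → truck 2 (remaining 2 kg)
28 kg → truck 3 (remaining 6 kg)
27 kg → truck 4 (remaining 9 kg)
20 kg → truck 1 (remaining 6 kg)
12 kg → truck 5 (remaining 27 kg)
Final trucks: [74,20] [68,30] [66,28] [64,27] [61,12] [60] [59].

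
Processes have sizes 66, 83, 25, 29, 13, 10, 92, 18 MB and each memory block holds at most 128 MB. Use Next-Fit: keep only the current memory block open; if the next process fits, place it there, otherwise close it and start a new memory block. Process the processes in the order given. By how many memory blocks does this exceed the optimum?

Next-Fit: [66] [83,25] [29,13,10] [92,18] → 4 memory blocks.
Total size 336 MB; any packing needs at least ⌈336/128⌉ = 3 memory blocks.
An optimal packing achieves that bound: [92,29] [83,25,18] [66,13,10] → 3 memory blocks.
Excess: 4 − 3 = 1.

1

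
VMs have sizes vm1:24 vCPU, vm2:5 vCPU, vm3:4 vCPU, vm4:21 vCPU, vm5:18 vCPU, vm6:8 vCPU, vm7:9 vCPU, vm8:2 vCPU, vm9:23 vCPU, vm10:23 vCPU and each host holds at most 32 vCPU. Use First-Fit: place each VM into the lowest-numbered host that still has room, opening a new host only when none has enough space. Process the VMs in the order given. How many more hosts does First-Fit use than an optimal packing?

First-Fit: [24,5,2] [4,21] [18,8] [9,23] [23] → 5 hosts.
Total size 137 vCPU; any packing needs at least ⌈137/32⌉ = 5 hosts.
So 5 is already optimal.

0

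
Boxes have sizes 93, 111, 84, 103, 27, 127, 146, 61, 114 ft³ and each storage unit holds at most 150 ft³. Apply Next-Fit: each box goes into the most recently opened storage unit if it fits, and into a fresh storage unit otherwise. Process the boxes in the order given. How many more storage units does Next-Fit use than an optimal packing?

Next-Fit: [93] [111] [84] [103,27] [127] [146] [61] [114] → 8 storage units.
7 boxes exceed 75 ft³ (half the capacity), and no two of those can share a storage unit, so at least 7 storage units are needed.
An optimal packing achieves that bound: [146] [127] [114,27] [111] [103] [93] [84,61] → 7 storage units.
Excess: 8 − 7 = 1.

1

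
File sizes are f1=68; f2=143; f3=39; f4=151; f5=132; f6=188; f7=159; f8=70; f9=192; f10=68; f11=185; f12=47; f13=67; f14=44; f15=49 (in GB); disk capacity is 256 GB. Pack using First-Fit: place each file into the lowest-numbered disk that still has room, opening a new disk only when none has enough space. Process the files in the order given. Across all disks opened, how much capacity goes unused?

190

f1 (68 GB) → disk 1 (remaining 188 GB)
f2 (143 GB) → disk 1 (remaining 45 GB)
f3 (39 GB) → disk 1 (remaining 6 GB)
f4 (151 GB) → disk 2 (remaining 105 GB)
f5 (132 GB) → disk 3 (remaining 124 GB)
f6 (188 GB) → disk 4 (remaining 68 GB)
f7 (159 GB) → disk 5 (remaining 97 GB)
f8 (70 GB) → disk 2 (remaining 35 GB)
f9 (192 GB) → disk 6 (remaining 64 GB)
f10 (68 GB) → disk 3 (remaining 56 GB)
f11 (185 GB) → disk 7 (remaining 71 GB)
f12 (47 GB) → disk 3 (remaining 9 GB)
f13 (67 GB) → disk 4 (remaining 1 GB)
f14 (44 GB) → disk 5 (remaining 53 GB)
f15 (49 GB) → disk 5 (remaining 4 GB)
7 disks × 256 GB = 1792 GB; used 1602 GB; unused 190 GB.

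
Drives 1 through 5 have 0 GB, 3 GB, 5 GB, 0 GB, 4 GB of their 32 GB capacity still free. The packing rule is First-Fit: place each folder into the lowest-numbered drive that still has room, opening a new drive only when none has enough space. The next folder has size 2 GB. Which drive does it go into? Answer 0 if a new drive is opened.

Drives with room: drive 2 (3 GB), drive 3 (5 GB), drive 5 (4 GB).
The first with room is drive 2.

2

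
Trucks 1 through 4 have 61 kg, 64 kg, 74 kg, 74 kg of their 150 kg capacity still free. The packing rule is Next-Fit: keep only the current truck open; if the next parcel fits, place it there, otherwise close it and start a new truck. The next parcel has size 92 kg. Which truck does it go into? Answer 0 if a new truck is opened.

Next-Fit only looks at truck 4, which has 74 kg free.
92 kg does not fit, so a new truck is opened.

0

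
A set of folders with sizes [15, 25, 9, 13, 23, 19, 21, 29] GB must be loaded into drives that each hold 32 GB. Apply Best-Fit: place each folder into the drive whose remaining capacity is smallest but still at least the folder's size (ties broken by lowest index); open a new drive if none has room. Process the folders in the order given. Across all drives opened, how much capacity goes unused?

15 GB → drive 1 (remaining 17 GB)
25 GB → drive 2 (remaining 7 GB)
9 GB → drive 1 (remaining 8 GB)
13 GB → drive 3 (remaining 19 GB)
23 GB → drive 4 (remaining 9 GB)
19 GB → drive 3 (remaining 0 GB)
21 GB → drive 5 (remaining 11 GB)
29 GB → drive 6 (remaining 3 GB)
6 drives × 32 GB = 192 GB; used 154 GB; unused 38 GB.

38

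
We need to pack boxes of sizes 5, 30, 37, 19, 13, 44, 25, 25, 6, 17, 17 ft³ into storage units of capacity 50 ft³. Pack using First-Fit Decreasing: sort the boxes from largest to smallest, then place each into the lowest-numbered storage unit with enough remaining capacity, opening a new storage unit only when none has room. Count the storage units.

5

Sorted descending: 44, 37, 30, 25, 25, 19, 17, 17, 13, 6, 5.
storage unit 1: place 44 ft³, 6 ft³ left
storage unit 2: place 37 ft³, 13 ft³ left
storage unit 3: place 30 ft³, 20 ft³ left
storage unit 4: place 25 ft³, 25 ft³ left
storage unit 4: place 25 ft³, 0 ft³ left
storage unit 3: place 19 ft³, 1 ft³ left
storage unit 5: place 17 ft³, 33 ft³ left
storage unit 5: place 17 ft³, 16 ft³ left
storage unit 2: place 13 ft³, 0 ft³ left
storage unit 1: place 6 ft³, 0 ft³ left
storage unit 5: place 5 ft³, 11 ft³ left
Final storage units: [44,6] [37,13] [30,19] [25,25] [17,17,5].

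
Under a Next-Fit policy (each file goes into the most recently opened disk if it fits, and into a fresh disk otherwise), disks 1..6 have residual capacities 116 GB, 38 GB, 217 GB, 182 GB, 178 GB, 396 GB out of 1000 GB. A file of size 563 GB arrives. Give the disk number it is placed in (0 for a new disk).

Next-Fit only looks at disk 6, which has 396 GB free.
563 GB does not fit, so a new disk is opened.

0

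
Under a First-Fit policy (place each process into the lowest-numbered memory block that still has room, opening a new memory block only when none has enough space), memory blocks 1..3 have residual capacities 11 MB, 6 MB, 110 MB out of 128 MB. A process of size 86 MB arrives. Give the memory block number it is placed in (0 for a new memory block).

3

Memory blocks with room: memory block 3 (110 MB).
The first with room is memory block 3.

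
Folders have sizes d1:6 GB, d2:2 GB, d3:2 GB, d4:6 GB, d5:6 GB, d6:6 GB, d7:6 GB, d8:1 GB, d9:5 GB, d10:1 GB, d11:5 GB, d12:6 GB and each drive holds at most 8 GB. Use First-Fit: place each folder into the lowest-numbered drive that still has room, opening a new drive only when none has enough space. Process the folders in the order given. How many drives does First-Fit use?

Put d1 (6 GB) in drive 1; 2 GB remain.
Put d2 (2 GB) in drive 1; 0 GB remain.
Put d3 (2 GB) in drive 2; 6 GB remain.
Put d4 (6 GB) in drive 2; 0 GB remain.
Put d5 (6 GB) in drive 3; 2 GB remain.
Put d6 (6 GB) in drive 4; 2 GB remain.
Put d7 (6 GB) in drive 5; 2 GB remain.
Put d8 (1 GB) in drive 3; 1 GB remain.
Put d9 (5 GB) in drive 6; 3 GB remain.
Put d10 (1 GB) in drive 3; 0 GB remain.
Put d11 (5 GB) in drive 7; 3 GB remain.
Put d12 (6 GB) in drive 8; 2 GB remain.
Final drives: [6,2] [2,6] [6,1,1] [6] [6] [5] [5] [6].

8 drives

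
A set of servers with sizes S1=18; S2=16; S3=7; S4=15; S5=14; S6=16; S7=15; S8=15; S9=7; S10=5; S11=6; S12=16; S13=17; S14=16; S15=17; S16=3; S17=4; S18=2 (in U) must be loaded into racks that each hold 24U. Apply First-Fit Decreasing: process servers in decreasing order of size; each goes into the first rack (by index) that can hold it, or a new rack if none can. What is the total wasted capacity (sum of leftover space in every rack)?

Sorted descending: 18, 17, 17, 16, 16, 16, 16, 15, 15, 15, 14, 7, 7, 6, 5, 4, 3, 2.
18U → rack 1 (remaining 6U)
17U → rack 2 (remaining 7U)
17U → rack 3 (remaining 7U)
16U → rack 4 (remaining 8U)
16U → rack 5 (remaining 8U)
16U → rack 6 (remaining 8U)
16U → rack 7 (remaining 8U)
15U → rack 8 (remaining 9U)
15U → rack 9 (remaining 9U)
15U → rack 10 (remaining 9U)
14U → rack 11 (remaining 10U)
7U → rack 2 (remaining 0U)
7U → rack 3 (remaining 0U)
6U → rack 1 (remaining 0U)
5U → rack 4 (remaining 3U)
4U → rack 5 (remaining 4U)
3U → rack 4 (remaining 0U)
2U → rack 5 (remaining 2U)
11 racks × 24U = 264U; used 209U; unused 55U.

55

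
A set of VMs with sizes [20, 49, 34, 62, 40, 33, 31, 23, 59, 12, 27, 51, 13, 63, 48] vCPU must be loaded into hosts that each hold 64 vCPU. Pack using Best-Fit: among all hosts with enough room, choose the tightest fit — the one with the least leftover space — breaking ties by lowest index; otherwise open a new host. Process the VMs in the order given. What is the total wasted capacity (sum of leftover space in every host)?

Put 20 vCPU in host 1; 44 vCPU remain.
Put 49 vCPU in host 2; 15 vCPU remain.
Put 34 vCPU in host 1; 10 vCPU remain.
Put 62 vCPU in host 3; 2 vCPU remain.
Put 40 vCPU in host 4; 24 vCPU remain.
Put 33 vCPU in host 5; 31 vCPU remain.
Put 31 vCPU in host 5; 0 vCPU remain.
Put 23 vCPU in host 4; 1 vCPU remain.
Put 59 vCPU in host 6; 5 vCPU remain.
Put 12 vCPU in host 2; 3 vCPU remain.
Put 27 vCPU in host 7; 37 vCPU remain.
Put 51 vCPU in host 8; 13 vCPU remain.
Put 13 vCPU in host 8; 0 vCPU remain.
Put 63 vCPU in host 9; 1 vCPU remain.
Put 48 vCPU in host 10; 16 vCPU remain.
10 hosts × 64 vCPU = 640 vCPU; used 565 vCPU; unused 75 vCPU.

75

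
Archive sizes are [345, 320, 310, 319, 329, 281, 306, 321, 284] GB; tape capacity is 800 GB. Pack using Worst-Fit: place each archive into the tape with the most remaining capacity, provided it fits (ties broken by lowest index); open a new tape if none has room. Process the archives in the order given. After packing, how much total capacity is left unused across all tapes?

Put 345 GB in tape 1; 455 GB remain.
Put 320 GB in tape 1; 135 GB remain.
Put 310 GB in tape 2; 490 GB remain.
Put 319 GB in tape 2; 171 GB remain.
Put 329 GB in tape 3; 471 GB remain.
Put 281 GB in tape 3; 190 GB remain.
Put 306 GB in tape 4; 494 GB remain.
Put 321 GB in tape 4; 173 GB remain.
Put 284 GB in tape 5; 516 GB remain.
5 tapes × 800 GB = 4000 GB; used 2815 GB; unused 1185 GB.

1185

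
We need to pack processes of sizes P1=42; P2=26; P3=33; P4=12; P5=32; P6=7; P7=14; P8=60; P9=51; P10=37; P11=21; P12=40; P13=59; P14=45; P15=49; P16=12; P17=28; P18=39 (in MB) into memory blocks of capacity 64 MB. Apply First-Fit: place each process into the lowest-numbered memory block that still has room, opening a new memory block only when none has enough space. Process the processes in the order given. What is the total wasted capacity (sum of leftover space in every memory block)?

161

Put P1 (42 MB) in memory block 1; 22 MB remain.
Put P2 (26 MB) in memory block 2; 38 MB remain.
Put P3 (33 MB) in memory block 2; 5 MB remain.
Put P4 (12 MB) in memory block 1; 10 MB remain.
Put P5 (32 MB) in memory block 3; 32 MB remain.
Put P6 (7 MB) in memory block 1; 3 MB remain.
Put P7 (14 MB) in memory block 3; 18 MB remain.
Put P8 (60 MB) in memory block 4; 4 MB remain.
Put P9 (51 MB) in memory block 5; 13 MB remain.
Put P10 (37 MB) in memory block 6; 27 MB remain.
Put P11 (21 MB) in memory block 6; 6 MB remain.
Put P12 (40 MB) in memory block 7; 24 MB remain.
Put P13 (59 MB) in memory block 8; 5 MB remain.
Put P14 (45 MB) in memory block 9; 19 MB remain.
Put P15 (49 MB) in memory block 10; 15 MB remain.
Put P16 (12 MB) in memory block 3; 6 MB remain.
Put P17 (28 MB) in memory block 11; 36 MB remain.
Put P18 (39 MB) in memory block 12; 25 MB remain.
12 memory blocks × 64 MB = 768 MB; used 607 MB; unused 161 MB.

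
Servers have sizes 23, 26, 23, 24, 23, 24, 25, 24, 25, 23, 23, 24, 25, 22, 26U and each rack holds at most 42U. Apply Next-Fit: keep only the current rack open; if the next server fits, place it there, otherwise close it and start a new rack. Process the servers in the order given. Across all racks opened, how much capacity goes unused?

23U → rack 1 (remaining 19U)
26U → rack 2 (remaining 16U)
23U → rack 3 (remaining 19U)
24U → rack 4 (remaining 18U)
23U → rack 5 (remaining 19U)
24U → rack 6 (remaining 18U)
25U → rack 7 (remaining 17U)
24U → rack 8 (remaining 18U)
25U → rack 9 (remaining 17U)
23U → rack 10 (remaining 19U)
23U → rack 11 (remaining 19U)
24U → rack 12 (remaining 18U)
25U → rack 13 (remaining 17U)
22U → rack 14 (remaining 20U)
26U → rack 15 (remaining 16U)
15 racks × 42U = 630U; used 360U; unused 270U.

270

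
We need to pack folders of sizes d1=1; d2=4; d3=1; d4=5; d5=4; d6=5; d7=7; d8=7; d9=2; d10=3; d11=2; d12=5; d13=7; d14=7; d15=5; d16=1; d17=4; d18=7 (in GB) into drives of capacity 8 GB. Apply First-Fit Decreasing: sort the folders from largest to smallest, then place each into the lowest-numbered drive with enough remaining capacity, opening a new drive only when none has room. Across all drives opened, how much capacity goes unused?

Sorted descending: 7, 7, 7, 7, 7, 5, 5, 5, 5, 4, 4, 4, 3, 2, 2, 1, 1, 1.
Put 7 GB in drive 1; 1 GB remain.
Put 7 GB in drive 2; 1 GB remain.
Put 7 GB in drive 3; 1 GB remain.
Put 7 GB in drive 4; 1 GB remain.
Put 7 GB in drive 5; 1 GB remain.
Put 5 GB in drive 6; 3 GB remain.
Put 5 GB in drive 7; 3 GB remain.
Put 5 GB in drive 8; 3 GB remain.
Put 5 GB in drive 9; 3 GB remain.
Put 4 GB in drive 10; 4 GB remain.
Put 4 GB in drive 10; 0 GB remain.
Put 4 GB in drive 11; 4 GB remain.
Put 3 GB in drive 6; 0 GB remain.
Put 2 GB in drive 7; 1 GB remain.
Put 2 GB in drive 8; 1 GB remain.
Put 1 GB in drive 1; 0 GB remain.
Put 1 GB in drive 2; 0 GB remain.
Put 1 GB in drive 3; 0 GB remain.
11 drives × 8 GB = 88 GB; used 77 GB; unused 11 GB.

11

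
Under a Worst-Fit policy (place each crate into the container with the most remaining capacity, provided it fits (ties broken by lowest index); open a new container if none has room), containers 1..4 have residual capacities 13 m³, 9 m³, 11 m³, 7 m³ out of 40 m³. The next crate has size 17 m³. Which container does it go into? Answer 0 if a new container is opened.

0

No container has ≥ 17 m³ free, so a new container is opened.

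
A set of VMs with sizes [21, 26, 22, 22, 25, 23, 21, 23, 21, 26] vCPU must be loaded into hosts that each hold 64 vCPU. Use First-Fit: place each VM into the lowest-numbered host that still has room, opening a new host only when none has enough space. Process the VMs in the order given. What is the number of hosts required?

5

Put 21 vCPU in host 1; 43 vCPU remain.
Put 26 vCPU in host 1; 17 vCPU remain.
Put 22 vCPU in host 2; 42 vCPU remain.
Put 22 vCPU in host 2; 20 vCPU remain.
Put 25 vCPU in host 3; 39 vCPU remain.
Put 23 vCPU in host 3; 16 vCPU remain.
Put 21 vCPU in host 4; 43 vCPU remain.
Put 23 vCPU in host 4; 20 vCPU remain.
Put 21 vCPU in host 5; 43 vCPU remain.
Put 26 vCPU in host 5; 17 vCPU remain.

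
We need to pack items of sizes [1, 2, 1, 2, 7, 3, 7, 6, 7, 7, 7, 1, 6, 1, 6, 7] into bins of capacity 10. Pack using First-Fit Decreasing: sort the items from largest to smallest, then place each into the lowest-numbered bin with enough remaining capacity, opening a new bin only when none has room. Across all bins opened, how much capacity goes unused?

19

Sorted descending: 7, 7, 7, 7, 7, 7, 6, 6, 6, 3, 2, 2, 1, 1, 1, 1.
Put 7 in bin 1; 3 remain.
Put 7 in bin 2; 3 remain.
Put 7 in bin 3; 3 remain.
Put 7 in bin 4; 3 remain.
Put 7 in bin 5; 3 remain.
Put 7 in bin 6; 3 remain.
Put 6 in bin 7; 4 remain.
Put 6 in bin 8; 4 remain.
Put 6 in bin 9; 4 remain.
Put 3 in bin 1; 0 remain.
Put 2 in bin 2; 1 remain.
Put 2 in bin 3; 1 remain.
Put 1 in bin 2; 0 remain.
Put 1 in bin 3; 0 remain.
Put 1 in bin 4; 2 remain.
Put 1 in bin 4; 1 remain.
9 bins × 10 = 90; used 71; unused 19.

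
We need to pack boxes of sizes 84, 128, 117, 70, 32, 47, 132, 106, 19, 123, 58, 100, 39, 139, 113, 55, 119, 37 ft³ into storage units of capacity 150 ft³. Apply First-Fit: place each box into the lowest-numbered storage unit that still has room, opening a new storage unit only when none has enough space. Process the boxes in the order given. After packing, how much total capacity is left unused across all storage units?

282

storage unit 1: place 84 ft³, 66 ft³ left
storage unit 2: place 128 ft³, 22 ft³ left
storage unit 3: place 117 ft³, 33 ft³ left
storage unit 4: place 70 ft³, 80 ft³ left
storage unit 1: place 32 ft³, 34 ft³ left
storage unit 4: place 47 ft³, 33 ft³ left
storage unit 5: place 132 ft³, 18 ft³ left
storage unit 6: place 106 ft³, 44 ft³ left
storage unit 1: place 19 ft³, 15 ft³ left
storage unit 7: place 123 ft³, 27 ft³ left
storage unit 8: place 58 ft³, 92 ft³ left
storage unit 9: place 100 ft³, 50 ft³ left
storage unit 6: place 39 ft³, 5 ft³ left
storage unit 10: place 139 ft³, 11 ft³ left
storage unit 11: place 113 ft³, 37 ft³ left
storage unit 8: place 55 ft³, 37 ft³ left
storage unit 12: place 119 ft³, 31 ft³ left
storage unit 8: place 37 ft³, 0 ft³ left
12 storage units × 150 ft³ = 1800 ft³; used 1518 ft³; unused 282 ft³.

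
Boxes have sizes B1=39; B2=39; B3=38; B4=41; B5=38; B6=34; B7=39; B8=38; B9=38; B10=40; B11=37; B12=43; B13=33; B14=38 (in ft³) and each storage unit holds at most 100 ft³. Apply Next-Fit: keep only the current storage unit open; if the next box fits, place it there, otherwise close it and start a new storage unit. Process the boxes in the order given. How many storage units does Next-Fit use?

B1 (39 ft³) → storage unit 1 (remaining 61 ft³)
B2 (39 ft³) → storage unit 1 (remaining 22 ft³)
B3 (38 ft³) → storage unit 2 (remaining 62 ft³)
B4 (41 ft³) → storage unit 2 (remaining 21 ft³)
B5 (38 ft³) → storage unit 3 (remaining 62 ft³)
B6 (34 ft³) → storage unit 3 (remaining 28 ft³)
B7 (39 ft³) → storage unit 4 (remaining 61 ft³)
B8 (38 ft³) → storage unit 4 (remaining 23 ft³)
B9 (38 ft³) → storage unit 5 (remaining 62 ft³)
B10 (40 ft³) → storage unit 5 (remaining 22 ft³)
B11 (37 ft³) → storage unit 6 (remaining 63 ft³)
B12 (43 ft³) → storage unit 6 (remaining 20 ft³)
B13 (33 ft³) → storage unit 7 (remaining 67 ft³)
B14 (38 ft³) → storage unit 7 (remaining 29 ft³)
Final storage units: [39,39] [38,41] [38,34] [39,38] [38,40] [37,43] [33,38].

7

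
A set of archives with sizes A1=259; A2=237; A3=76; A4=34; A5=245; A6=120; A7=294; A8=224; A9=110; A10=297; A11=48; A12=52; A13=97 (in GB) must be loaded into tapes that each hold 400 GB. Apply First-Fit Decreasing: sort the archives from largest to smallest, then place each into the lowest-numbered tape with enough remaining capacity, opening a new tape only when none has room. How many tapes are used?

6

Sorted descending: 297, 294, 259, 245, 237, 224, 120, 110, 97, 76, 52, 48, 34.
tape 1: place 297 GB, 103 GB left
tape 2: place 294 GB, 106 GB left
tape 3: place 259 GB, 141 GB left
tape 4: place 245 GB, 155 GB left
tape 5: place 237 GB, 163 GB left
tape 6: place 224 GB, 176 GB left
tape 3: place 120 GB, 21 GB left
tape 4: place 110 GB, 45 GB left
tape 1: place 97 GB, 6 GB left
tape 2: place 76 GB, 30 GB left
tape 5: place 52 GB, 111 GB left
tape 5: place 48 GB, 63 GB left
tape 4: place 34 GB, 11 GB left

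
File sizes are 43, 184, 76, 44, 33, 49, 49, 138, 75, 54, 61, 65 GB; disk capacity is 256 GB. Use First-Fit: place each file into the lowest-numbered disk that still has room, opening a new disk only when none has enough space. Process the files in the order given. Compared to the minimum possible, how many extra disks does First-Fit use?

First-Fit: [43,184] [76,44,33,49,49] [138,75] [54,61,65] → 4 disks.
Total size 871 GB; any packing needs at least ⌈871/256⌉ = 4 disks.
So 4 is already optimal.

0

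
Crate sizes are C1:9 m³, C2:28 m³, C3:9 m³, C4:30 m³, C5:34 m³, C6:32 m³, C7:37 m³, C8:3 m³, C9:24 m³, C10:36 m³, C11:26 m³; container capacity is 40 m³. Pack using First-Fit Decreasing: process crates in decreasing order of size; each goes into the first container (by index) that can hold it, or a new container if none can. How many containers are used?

Sorted descending: 37, 36, 34, 32, 30, 28, 26, 24, 9, 9, 3.
37 m³ → container 1 (remaining 3 m³)
36 m³ → container 2 (remaining 4 m³)
34 m³ → container 3 (remaining 6 m³)
32 m³ → container 4 (remaining 8 m³)
30 m³ → container 5 (remaining 10 m³)
28 m³ → container 6 (remaining 12 m³)
26 m³ → container 7 (remaining 14 m³)
24 m³ → container 8 (remaining 16 m³)
9 m³ → container 5 (remaining 1 m³)
9 m³ → container 6 (remaining 3 m³)
3 m³ → container 1 (remaining 0 m³)

8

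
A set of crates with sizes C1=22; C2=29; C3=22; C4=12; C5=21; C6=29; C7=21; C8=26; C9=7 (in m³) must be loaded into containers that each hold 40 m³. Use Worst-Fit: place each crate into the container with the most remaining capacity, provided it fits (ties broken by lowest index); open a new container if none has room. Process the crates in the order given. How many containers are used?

7

Put C1 (22 m³) in container 1; 18 m³ remain.
Put C2 (29 m³) in container 2; 11 m³ remain.
Put C3 (22 m³) in container 3; 18 m³ remain.
Put C4 (12 m³) in container 1; 6 m³ remain.
Put C5 (21 m³) in container 4; 19 m³ remain.
Put C6 (29 m³) in container 5; 11 m³ remain.
Put C7 (21 m³) in container 6; 19 m³ remain.
Put C8 (26 m³) in container 7; 14 m³ remain.
Put C9 (7 m³) in container 4; 12 m³ remain.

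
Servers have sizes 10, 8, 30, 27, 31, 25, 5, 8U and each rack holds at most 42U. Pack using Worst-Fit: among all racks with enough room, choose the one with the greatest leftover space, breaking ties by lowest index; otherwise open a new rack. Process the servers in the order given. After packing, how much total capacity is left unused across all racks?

66

rack 1: place 10U, 32U left
rack 1: place 8U, 24U left
rack 2: place 30U, 12U left
rack 3: place 27U, 15U left
rack 4: place 31U, 11U left
rack 5: place 25U, 17U left
rack 1: place 5U, 19U left
rack 1: place 8U, 11U left
5 racks × 42U = 210U; used 144U; unused 66U.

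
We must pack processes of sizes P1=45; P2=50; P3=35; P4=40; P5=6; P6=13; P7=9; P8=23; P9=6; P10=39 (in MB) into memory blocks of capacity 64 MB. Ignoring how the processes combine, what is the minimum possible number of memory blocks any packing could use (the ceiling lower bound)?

5

Total size = 45 + 50 + 35 + 40 + 6 + 13 + 9 + 23 + 6 + 39 = 266 MB.
⌈266 / 64⌉ = 5.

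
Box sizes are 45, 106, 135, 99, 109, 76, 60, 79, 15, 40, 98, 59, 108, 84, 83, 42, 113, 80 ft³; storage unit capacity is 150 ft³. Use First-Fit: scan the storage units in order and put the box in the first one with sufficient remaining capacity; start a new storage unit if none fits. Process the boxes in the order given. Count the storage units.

45 ft³ → storage unit 1 (remaining 105 ft³)
106 ft³ → storage unit 2 (remaining 44 ft³)
135 ft³ → storage unit 3 (remaining 15 ft³)
99 ft³ → storage unit 1 (remaining 6 ft³)
109 ft³ → storage unit 4 (remaining 41 ft³)
76 ft³ → storage unit 5 (remaining 74 ft³)
60 ft³ → storage unit 5 (remaining 14 ft³)
79 ft³ → storage unit 6 (remaining 71 ft³)
15 ft³ → storage unit 2 (remaining 29 ft³)
40 ft³ → storage unit 4 (remaining 1 ft³)
98 ft³ → storage unit 7 (remaining 52 ft³)
59 ft³ → storage unit 6 (remaining 12 ft³)
108 ft³ → storage unit 8 (remaining 42 ft³)
84 ft³ → storage unit 9 (remaining 66 ft³)
83 ft³ → storage unit 10 (remaining 67 ft³)
42 ft³ → storage unit 7 (remaining 10 ft³)
113 ft³ → storage unit 11 (remaining 37 ft³)
80 ft³ → storage unit 12 (remaining 70 ft³)

12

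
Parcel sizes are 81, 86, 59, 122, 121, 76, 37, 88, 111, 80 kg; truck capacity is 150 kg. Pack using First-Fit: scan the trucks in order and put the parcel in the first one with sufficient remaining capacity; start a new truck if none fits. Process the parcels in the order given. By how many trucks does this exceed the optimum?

0

First-Fit: [81,59] [86,37] [122] [121] [76] [88] [111] [80] → 8 trucks.
8 parcels exceed 75 kg (half the capacity), and no two of those can share a truck, so at least 8 trucks are needed.
So 8 is already optimal.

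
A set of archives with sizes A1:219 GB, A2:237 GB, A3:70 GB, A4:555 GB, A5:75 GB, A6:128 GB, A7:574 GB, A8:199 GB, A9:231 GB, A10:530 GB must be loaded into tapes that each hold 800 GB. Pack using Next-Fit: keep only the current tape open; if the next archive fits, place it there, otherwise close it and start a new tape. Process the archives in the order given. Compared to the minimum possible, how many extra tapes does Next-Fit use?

Next-Fit: [219,237,70] [555,75,128] [574,199] [231,530] → 4 tapes.
Total size 2818 GB; any packing needs at least ⌈2818/800⌉ = 4 tapes.
So 4 is already optimal.

0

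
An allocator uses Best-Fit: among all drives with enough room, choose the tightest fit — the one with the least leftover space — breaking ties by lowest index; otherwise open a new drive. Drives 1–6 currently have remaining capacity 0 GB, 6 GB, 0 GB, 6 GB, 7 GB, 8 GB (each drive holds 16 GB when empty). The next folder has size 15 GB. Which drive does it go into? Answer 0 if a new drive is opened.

No drive has ≥ 15 GB free, so a new drive is opened.

0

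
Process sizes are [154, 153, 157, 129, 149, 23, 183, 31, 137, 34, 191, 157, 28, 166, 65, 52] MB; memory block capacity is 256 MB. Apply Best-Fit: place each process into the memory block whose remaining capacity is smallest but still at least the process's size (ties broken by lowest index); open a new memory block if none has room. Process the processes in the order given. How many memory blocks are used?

154 MB → memory block 1 (remaining 102 MB)
153 MB → memory block 2 (remaining 103 MB)
157 MB → memory block 3 (remaining 99 MB)
129 MB → memory block 4 (remaining 127 MB)
149 MB → memory block 5 (remaining 107 MB)
23 MB → memory block 3 (remaining 76 MB)
183 MB → memory block 6 (remaining 73 MB)
31 MB → memory block 6 (remaining 42 MB)
137 MB → memory block 7 (remaining 119 MB)
34 MB → memory block 6 (remaining 8 MB)
191 MB → memory block 8 (remaining 65 MB)
157 MB → memory block 9 (remaining 99 MB)
28 MB → memory block 8 (remaining 37 MB)
166 MB → memory block 10 (remaining 90 MB)
65 MB → memory block 3 (remaining 11 MB)
52 MB → memory block 10 (remaining 38 MB)
Final memory blocks: [154] [153] [157,23,65] [129] [149] [183,31,34] [137] [191,28] [157] [166,52].

10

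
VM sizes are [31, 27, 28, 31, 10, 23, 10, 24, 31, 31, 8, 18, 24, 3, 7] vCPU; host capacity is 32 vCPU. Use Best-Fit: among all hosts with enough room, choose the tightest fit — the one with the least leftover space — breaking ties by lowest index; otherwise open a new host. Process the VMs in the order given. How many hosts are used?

11

Put 31 vCPU in host 1; 1 vCPU remain.
Put 27 vCPU in host 2; 5 vCPU remain.
Put 28 vCPU in host 3; 4 vCPU remain.
Put 31 vCPU in host 4; 1 vCPU remain.
Put 10 vCPU in host 5; 22 vCPU remain.
Put 23 vCPU in host 6; 9 vCPU remain.
Put 10 vCPU in host 5; 12 vCPU remain.
Put 24 vCPU in host 7; 8 vCPU remain.
Put 31 vCPU in host 8; 1 vCPU remain.
Put 31 vCPU in host 9; 1 vCPU remain.
Put 8 vCPU in host 7; 0 vCPU remain.
Put 18 vCPU in host 10; 14 vCPU remain.
Put 24 vCPU in host 11; 8 vCPU remain.
Put 3 vCPU in host 3; 1 vCPU remain.
Put 7 vCPU in host 11; 1 vCPU remain.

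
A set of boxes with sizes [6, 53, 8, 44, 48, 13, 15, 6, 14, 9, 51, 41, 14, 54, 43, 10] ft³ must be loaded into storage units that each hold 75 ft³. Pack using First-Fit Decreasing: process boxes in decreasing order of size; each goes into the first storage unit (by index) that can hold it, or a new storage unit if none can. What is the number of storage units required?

7

Sorted descending: 54, 53, 51, 48, 44, 43, 41, 15, 14, 14, 13, 10, 9, 8, 6, 6.
54 ft³ → storage unit 1 (remaining 21 ft³)
53 ft³ → storage unit 2 (remaining 22 ft³)
51 ft³ → storage unit 3 (remaining 24 ft³)
48 ft³ → storage unit 4 (remaining 27 ft³)
44 ft³ → storage unit 5 (remaining 31 ft³)
43 ft³ → storage unit 6 (remaining 32 ft³)
41 ft³ → storage unit 7 (remaining 34 ft³)
15 ft³ → storage unit 1 (remaining 6 ft³)
14 ft³ → storage unit 2 (remaining 8 ft³)
14 ft³ → storage unit 3 (remaining 10 ft³)
13 ft³ → storage unit 4 (remaining 14 ft³)
10 ft³ → storage unit 3 (remaining 0 ft³)
9 ft³ → storage unit 4 (remaining 5 ft³)
8 ft³ → storage unit 2 (remaining 0 ft³)
6 ft³ → storage unit 1 (remaining 0 ft³)
6 ft³ → storage unit 5 (remaining 25 ft³)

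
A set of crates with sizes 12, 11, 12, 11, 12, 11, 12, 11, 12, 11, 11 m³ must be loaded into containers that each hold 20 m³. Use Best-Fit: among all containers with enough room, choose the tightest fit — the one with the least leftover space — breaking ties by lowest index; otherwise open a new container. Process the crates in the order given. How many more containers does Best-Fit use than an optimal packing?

Best-Fit: [12] [11] [12] [11] [12] [11] [12] [11] [12] [11] [11] → 11 containers.
11 crates exceed 10 m³ (half the capacity), and no two of those can share a container, so at least 11 containers are needed.
So 11 is already optimal.

0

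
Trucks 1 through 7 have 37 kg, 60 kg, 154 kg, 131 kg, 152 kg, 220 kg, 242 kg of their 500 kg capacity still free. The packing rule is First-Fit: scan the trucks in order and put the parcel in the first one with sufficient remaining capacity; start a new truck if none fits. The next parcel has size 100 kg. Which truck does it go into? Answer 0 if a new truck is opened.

Trucks with room: truck 3 (154 kg), truck 4 (131 kg), truck 5 (152 kg), truck 6 (220 kg), truck 7 (242 kg).
The first with room is truck 3.

3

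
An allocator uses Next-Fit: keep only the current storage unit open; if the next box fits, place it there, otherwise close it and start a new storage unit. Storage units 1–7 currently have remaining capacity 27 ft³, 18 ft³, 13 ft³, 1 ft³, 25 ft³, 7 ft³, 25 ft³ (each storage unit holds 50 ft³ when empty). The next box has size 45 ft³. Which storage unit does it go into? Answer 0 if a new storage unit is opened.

0

Next-Fit only looks at storage unit 7, which has 25 ft³ free.
45 ft³ does not fit, so a new storage unit is opened.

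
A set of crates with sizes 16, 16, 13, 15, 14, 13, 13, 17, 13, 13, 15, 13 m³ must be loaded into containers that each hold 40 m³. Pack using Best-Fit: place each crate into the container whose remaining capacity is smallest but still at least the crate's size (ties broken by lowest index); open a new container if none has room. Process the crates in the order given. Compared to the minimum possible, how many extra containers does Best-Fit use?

1

Best-Fit: [16,16] [13,15] [14,13,13] [17,13] [13,15] [13] → 6 containers.
Total size 171 m³; any packing needs at least ⌈171/40⌉ = 5 containers.
An optimal packing achieves that bound: [17,16] [16,15] [15,14] [13,13,13] [13,13,13] → 5 containers.
Excess: 6 − 5 = 1.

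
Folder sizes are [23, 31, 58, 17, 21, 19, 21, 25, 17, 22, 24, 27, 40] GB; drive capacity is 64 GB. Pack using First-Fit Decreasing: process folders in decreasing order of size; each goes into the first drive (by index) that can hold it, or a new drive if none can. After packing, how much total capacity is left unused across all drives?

39

Sorted descending: 58, 40, 31, 27, 25, 24, 23, 22, 21, 21, 19, 17, 17.
58 GB → drive 1 (remaining 6 GB)
40 GB → drive 2 (remaining 24 GB)
31 GB → drive 3 (remaining 33 GB)
27 GB → drive 3 (remaining 6 GB)
25 GB → drive 4 (remaining 39 GB)
24 GB → drive 2 (remaining 0 GB)
23 GB → drive 4 (remaining 16 GB)
22 GB → drive 5 (remaining 42 GB)
21 GB → drive 5 (remaining 21 GB)
21 GB → drive 5 (remaining 0 GB)
19 GB → drive 6 (remaining 45 GB)
17 GB → drive 6 (remaining 28 GB)
17 GB → drive 6 (remaining 11 GB)
6 drives × 64 GB = 384 GB; used 345 GB; unused 39 GB.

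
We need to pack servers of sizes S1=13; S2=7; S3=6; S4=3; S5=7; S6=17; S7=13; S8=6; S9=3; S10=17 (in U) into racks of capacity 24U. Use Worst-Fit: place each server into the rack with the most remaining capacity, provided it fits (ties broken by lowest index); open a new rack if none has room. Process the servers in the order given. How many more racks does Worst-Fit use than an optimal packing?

1

Worst-Fit: [13,7] [6,3,7,3] [17] [13,6] [17] → 5 racks.
Total size 92U; any packing needs at least ⌈92/24⌉ = 4 racks.
An optimal packing achieves that bound: [17,7] [17,7] [13,6,3] [13,6,3] → 4 racks.
Excess: 5 − 4 = 1.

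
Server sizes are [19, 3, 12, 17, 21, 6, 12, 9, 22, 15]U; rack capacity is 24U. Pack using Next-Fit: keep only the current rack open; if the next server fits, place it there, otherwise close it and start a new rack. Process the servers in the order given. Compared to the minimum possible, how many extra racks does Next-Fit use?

Next-Fit: [19,3] [12] [17] [21] [6,12] [9] [22] [15] → 8 racks.
Total size 136U; any packing needs at least ⌈136/24⌉ = 6 racks.
An optimal packing achieves that bound: [22] [21,3] [19] [17,6] [15,9] [12,12] → 6 racks.
Excess: 8 − 6 = 2.

2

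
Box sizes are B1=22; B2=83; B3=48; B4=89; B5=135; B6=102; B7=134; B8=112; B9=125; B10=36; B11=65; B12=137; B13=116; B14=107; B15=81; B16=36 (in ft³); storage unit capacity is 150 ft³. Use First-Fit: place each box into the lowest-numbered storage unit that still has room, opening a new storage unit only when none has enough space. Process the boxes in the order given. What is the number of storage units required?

Put B1 (22 ft³) in storage unit 1; 128 ft³ remain.
Put B2 (83 ft³) in storage unit 1; 45 ft³ remain.
Put B3 (48 ft³) in storage unit 2; 102 ft³ remain.
Put B4 (89 ft³) in storage unit 2; 13 ft³ remain.
Put B5 (135 ft³) in storage unit 3; 15 ft³ remain.
Put B6 (102 ft³) in storage unit 4; 48 ft³ remain.
Put B7 (134 ft³) in storage unit 5; 16 ft³ remain.
Put B8 (112 ft³) in storage unit 6; 38 ft³ remain.
Put B9 (125 ft³) in storage unit 7; 25 ft³ remain.
Put B10 (36 ft³) in storage unit 1; 9 ft³ remain.
Put B11 (65 ft³) in storage unit 8; 85 ft³ remain.
Put B12 (137 ft³) in storage unit 9; 13 ft³ remain.
Put B13 (116 ft³) in storage unit 10; 34 ft³ remain.
Put B14 (107 ft³) in storage unit 11; 43 ft³ remain.
Put B15 (81 ft³) in storage unit 8; 4 ft³ remain.
Put B16 (36 ft³) in storage unit 4; 12 ft³ remain.

11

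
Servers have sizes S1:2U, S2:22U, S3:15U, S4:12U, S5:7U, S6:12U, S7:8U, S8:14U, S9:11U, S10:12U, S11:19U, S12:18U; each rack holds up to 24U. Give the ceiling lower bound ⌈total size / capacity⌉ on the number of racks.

7

Total size = 2 + 22 + 15 + 12 + 7 + 12 + 8 + 14 + 11 + 12 + 19 + 18 = 152U.
⌈152 / 24⌉ = 7.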